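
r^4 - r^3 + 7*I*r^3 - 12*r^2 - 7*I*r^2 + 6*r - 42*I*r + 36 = (r - 3)*(r + 2)*(r + I)*(r + 6*I)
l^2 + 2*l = l*(l + 2)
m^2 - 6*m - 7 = (m - 7)*(m + 1)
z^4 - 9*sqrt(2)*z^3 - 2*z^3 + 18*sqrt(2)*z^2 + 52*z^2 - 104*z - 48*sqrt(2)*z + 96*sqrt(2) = (z - 2)*(z - 4*sqrt(2))*(z - 3*sqrt(2))*(z - 2*sqrt(2))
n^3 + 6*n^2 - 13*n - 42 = (n - 3)*(n + 2)*(n + 7)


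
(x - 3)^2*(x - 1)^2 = x^4 - 8*x^3 + 22*x^2 - 24*x + 9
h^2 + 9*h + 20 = (h + 4)*(h + 5)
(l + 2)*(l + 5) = l^2 + 7*l + 10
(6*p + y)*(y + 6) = 6*p*y + 36*p + y^2 + 6*y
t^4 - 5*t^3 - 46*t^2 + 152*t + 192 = (t - 8)*(t - 4)*(t + 1)*(t + 6)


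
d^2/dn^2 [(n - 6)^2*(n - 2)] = 6*n - 28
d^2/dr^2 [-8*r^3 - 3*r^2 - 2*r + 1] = -48*r - 6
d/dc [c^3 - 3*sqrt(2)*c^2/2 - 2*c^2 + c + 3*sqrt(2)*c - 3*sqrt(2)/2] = 3*c^2 - 3*sqrt(2)*c - 4*c + 1 + 3*sqrt(2)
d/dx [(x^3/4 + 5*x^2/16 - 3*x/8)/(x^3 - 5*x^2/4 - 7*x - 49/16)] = 2*(-80*x^4 - 352*x^3 - 634*x^2 - 245*x + 147)/(256*x^6 - 640*x^5 - 3184*x^4 + 2912*x^3 + 14504*x^2 + 10976*x + 2401)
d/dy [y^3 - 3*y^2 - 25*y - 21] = 3*y^2 - 6*y - 25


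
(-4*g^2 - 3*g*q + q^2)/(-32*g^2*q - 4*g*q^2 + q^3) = (4*g^2 + 3*g*q - q^2)/(q*(32*g^2 + 4*g*q - q^2))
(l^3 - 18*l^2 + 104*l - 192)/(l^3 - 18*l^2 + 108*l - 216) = (l^2 - 12*l + 32)/(l^2 - 12*l + 36)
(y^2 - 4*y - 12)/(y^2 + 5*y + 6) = (y - 6)/(y + 3)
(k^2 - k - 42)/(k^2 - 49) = (k + 6)/(k + 7)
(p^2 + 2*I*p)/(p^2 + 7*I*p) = (p + 2*I)/(p + 7*I)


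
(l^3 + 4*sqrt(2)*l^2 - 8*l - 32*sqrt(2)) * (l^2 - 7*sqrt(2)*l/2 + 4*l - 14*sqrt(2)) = l^5 + sqrt(2)*l^4/2 + 4*l^4 - 36*l^3 + 2*sqrt(2)*l^3 - 144*l^2 - 4*sqrt(2)*l^2 - 16*sqrt(2)*l + 224*l + 896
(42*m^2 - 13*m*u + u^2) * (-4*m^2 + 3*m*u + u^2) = -168*m^4 + 178*m^3*u - m^2*u^2 - 10*m*u^3 + u^4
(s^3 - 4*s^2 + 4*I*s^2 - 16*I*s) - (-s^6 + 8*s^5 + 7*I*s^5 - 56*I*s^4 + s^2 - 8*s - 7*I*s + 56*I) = s^6 - 8*s^5 - 7*I*s^5 + 56*I*s^4 + s^3 - 5*s^2 + 4*I*s^2 + 8*s - 9*I*s - 56*I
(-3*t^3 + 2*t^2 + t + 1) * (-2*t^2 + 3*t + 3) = 6*t^5 - 13*t^4 - 5*t^3 + 7*t^2 + 6*t + 3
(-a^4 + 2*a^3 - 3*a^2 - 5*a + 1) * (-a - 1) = a^5 - a^4 + a^3 + 8*a^2 + 4*a - 1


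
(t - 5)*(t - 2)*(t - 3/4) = t^3 - 31*t^2/4 + 61*t/4 - 15/2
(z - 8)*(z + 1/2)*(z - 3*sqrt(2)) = z^3 - 15*z^2/2 - 3*sqrt(2)*z^2 - 4*z + 45*sqrt(2)*z/2 + 12*sqrt(2)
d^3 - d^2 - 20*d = d*(d - 5)*(d + 4)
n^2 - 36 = (n - 6)*(n + 6)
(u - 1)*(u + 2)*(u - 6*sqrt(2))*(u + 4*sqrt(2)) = u^4 - 2*sqrt(2)*u^3 + u^3 - 50*u^2 - 2*sqrt(2)*u^2 - 48*u + 4*sqrt(2)*u + 96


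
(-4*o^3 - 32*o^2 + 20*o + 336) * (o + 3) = -4*o^4 - 44*o^3 - 76*o^2 + 396*o + 1008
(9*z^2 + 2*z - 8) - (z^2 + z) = 8*z^2 + z - 8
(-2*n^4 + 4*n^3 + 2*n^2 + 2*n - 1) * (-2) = 4*n^4 - 8*n^3 - 4*n^2 - 4*n + 2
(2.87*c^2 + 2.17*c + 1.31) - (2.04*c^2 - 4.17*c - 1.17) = 0.83*c^2 + 6.34*c + 2.48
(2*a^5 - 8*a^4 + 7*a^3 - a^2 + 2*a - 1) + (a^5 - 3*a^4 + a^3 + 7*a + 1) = 3*a^5 - 11*a^4 + 8*a^3 - a^2 + 9*a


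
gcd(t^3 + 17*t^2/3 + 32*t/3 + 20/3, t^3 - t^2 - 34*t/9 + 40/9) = t + 2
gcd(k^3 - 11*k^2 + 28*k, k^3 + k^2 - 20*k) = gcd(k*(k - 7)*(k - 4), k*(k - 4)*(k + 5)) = k^2 - 4*k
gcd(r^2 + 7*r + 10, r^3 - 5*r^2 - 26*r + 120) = r + 5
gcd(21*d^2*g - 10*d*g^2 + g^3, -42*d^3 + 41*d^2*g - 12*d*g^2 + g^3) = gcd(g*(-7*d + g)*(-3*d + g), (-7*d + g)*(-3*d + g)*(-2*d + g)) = 21*d^2 - 10*d*g + g^2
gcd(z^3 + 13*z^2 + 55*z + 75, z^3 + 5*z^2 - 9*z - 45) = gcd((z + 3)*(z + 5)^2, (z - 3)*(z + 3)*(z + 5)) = z^2 + 8*z + 15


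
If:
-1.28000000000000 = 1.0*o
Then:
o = -1.28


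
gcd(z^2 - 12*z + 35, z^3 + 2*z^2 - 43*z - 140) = z - 7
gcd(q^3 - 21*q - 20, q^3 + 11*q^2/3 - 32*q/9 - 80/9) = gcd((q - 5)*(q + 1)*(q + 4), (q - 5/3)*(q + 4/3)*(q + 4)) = q + 4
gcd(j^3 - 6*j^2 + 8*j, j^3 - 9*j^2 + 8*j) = j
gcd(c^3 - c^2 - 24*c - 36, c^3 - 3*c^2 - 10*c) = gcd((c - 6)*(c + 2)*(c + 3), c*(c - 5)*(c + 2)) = c + 2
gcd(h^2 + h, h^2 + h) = h^2 + h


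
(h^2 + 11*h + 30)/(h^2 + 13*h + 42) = (h + 5)/(h + 7)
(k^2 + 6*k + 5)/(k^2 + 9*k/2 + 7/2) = 2*(k + 5)/(2*k + 7)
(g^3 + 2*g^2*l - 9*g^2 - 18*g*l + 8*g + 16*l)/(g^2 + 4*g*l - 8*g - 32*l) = (g^2 + 2*g*l - g - 2*l)/(g + 4*l)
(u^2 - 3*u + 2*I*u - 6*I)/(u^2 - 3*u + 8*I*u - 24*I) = (u + 2*I)/(u + 8*I)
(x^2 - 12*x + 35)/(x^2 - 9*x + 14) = (x - 5)/(x - 2)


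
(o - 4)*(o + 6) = o^2 + 2*o - 24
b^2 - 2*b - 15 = (b - 5)*(b + 3)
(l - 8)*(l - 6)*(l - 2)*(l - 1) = l^4 - 17*l^3 + 92*l^2 - 172*l + 96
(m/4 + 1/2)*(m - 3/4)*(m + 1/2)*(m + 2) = m^4/4 + 15*m^3/16 + 21*m^2/32 - 5*m/8 - 3/8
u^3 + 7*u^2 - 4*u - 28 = (u - 2)*(u + 2)*(u + 7)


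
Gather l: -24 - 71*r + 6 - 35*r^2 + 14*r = -35*r^2 - 57*r - 18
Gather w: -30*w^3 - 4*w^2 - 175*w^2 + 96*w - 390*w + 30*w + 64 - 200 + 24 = -30*w^3 - 179*w^2 - 264*w - 112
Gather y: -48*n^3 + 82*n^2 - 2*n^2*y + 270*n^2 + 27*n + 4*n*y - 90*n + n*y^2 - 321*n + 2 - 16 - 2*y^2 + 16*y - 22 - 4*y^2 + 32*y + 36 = -48*n^3 + 352*n^2 - 384*n + y^2*(n - 6) + y*(-2*n^2 + 4*n + 48)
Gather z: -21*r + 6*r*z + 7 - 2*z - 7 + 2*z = 6*r*z - 21*r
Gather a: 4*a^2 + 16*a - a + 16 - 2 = 4*a^2 + 15*a + 14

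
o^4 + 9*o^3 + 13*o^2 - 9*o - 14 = (o - 1)*(o + 1)*(o + 2)*(o + 7)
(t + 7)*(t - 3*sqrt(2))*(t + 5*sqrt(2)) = t^3 + 2*sqrt(2)*t^2 + 7*t^2 - 30*t + 14*sqrt(2)*t - 210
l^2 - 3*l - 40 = (l - 8)*(l + 5)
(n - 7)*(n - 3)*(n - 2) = n^3 - 12*n^2 + 41*n - 42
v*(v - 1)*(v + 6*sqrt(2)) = v^3 - v^2 + 6*sqrt(2)*v^2 - 6*sqrt(2)*v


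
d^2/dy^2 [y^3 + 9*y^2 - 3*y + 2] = 6*y + 18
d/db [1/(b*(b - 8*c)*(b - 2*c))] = (-b*(b - 8*c) - b*(b - 2*c) - (b - 8*c)*(b - 2*c))/(b^2*(b - 8*c)^2*(b - 2*c)^2)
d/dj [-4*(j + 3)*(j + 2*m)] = -8*j - 8*m - 12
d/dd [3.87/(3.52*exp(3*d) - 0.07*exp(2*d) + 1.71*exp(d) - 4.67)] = (-40.8672*exp(2*d) + 0.5418*exp(d) - 6.6177)*exp(d)/(3.52*exp(3*d) - 0.07*exp(2*d) + 1.71*exp(d) - 4.67)^2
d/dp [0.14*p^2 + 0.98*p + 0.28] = 0.28*p + 0.98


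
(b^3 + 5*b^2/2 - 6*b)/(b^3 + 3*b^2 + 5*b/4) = 2*(2*b^2 + 5*b - 12)/(4*b^2 + 12*b + 5)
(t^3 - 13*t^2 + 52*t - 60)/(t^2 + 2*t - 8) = (t^2 - 11*t + 30)/(t + 4)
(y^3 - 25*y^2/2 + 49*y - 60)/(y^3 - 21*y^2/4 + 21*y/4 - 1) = 2*(2*y^2 - 17*y + 30)/(4*y^2 - 5*y + 1)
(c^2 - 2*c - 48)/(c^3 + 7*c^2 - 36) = (c - 8)/(c^2 + c - 6)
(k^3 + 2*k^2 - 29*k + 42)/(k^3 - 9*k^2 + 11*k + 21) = (k^2 + 5*k - 14)/(k^2 - 6*k - 7)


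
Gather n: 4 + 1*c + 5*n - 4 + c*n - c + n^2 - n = n^2 + n*(c + 4)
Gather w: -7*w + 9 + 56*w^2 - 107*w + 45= 56*w^2 - 114*w + 54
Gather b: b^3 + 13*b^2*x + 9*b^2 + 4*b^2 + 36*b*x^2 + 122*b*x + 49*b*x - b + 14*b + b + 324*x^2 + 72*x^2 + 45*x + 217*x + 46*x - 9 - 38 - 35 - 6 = b^3 + b^2*(13*x + 13) + b*(36*x^2 + 171*x + 14) + 396*x^2 + 308*x - 88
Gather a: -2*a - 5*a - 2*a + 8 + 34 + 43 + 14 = 99 - 9*a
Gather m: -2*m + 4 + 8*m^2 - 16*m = 8*m^2 - 18*m + 4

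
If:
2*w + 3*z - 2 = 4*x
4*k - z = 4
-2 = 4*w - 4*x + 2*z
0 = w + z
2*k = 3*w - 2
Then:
No Solution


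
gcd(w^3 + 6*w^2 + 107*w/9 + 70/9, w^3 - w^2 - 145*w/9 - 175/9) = w^2 + 4*w + 35/9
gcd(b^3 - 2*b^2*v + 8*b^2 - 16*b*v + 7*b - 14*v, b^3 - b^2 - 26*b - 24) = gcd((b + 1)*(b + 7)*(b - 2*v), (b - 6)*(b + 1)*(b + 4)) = b + 1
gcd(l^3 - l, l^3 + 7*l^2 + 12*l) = l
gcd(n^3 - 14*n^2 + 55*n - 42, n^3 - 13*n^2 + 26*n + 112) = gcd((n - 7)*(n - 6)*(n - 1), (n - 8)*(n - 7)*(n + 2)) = n - 7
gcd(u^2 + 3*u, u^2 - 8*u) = u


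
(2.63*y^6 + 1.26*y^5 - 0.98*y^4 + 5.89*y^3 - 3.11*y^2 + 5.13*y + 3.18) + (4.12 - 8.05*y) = 2.63*y^6 + 1.26*y^5 - 0.98*y^4 + 5.89*y^3 - 3.11*y^2 - 2.92*y + 7.3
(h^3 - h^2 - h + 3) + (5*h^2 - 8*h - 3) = h^3 + 4*h^2 - 9*h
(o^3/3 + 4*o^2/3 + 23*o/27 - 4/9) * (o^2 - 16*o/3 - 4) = o^5/3 - 4*o^4/9 - 205*o^3/27 - 836*o^2/81 - 28*o/27 + 16/9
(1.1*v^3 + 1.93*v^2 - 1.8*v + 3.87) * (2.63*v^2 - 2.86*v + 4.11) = 2.893*v^5 + 1.9299*v^4 - 5.7328*v^3 + 23.2584*v^2 - 18.4662*v + 15.9057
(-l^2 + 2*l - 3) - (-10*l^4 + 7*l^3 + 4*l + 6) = 10*l^4 - 7*l^3 - l^2 - 2*l - 9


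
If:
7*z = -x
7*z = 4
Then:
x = -4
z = 4/7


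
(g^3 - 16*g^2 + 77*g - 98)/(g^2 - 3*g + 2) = (g^2 - 14*g + 49)/(g - 1)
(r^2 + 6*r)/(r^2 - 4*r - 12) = r*(r + 6)/(r^2 - 4*r - 12)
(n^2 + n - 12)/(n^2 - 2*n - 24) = (n - 3)/(n - 6)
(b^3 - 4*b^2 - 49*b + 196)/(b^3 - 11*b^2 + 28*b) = (b + 7)/b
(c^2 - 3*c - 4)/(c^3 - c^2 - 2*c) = (c - 4)/(c*(c - 2))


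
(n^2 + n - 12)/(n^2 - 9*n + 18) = (n + 4)/(n - 6)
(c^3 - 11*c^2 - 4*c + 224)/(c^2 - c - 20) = (c^2 - 15*c + 56)/(c - 5)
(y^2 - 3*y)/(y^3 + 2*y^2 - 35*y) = (y - 3)/(y^2 + 2*y - 35)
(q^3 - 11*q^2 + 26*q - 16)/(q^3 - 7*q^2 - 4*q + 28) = (q^2 - 9*q + 8)/(q^2 - 5*q - 14)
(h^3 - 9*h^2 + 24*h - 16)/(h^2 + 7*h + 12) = (h^3 - 9*h^2 + 24*h - 16)/(h^2 + 7*h + 12)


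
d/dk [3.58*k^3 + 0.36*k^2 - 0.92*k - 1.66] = 10.74*k^2 + 0.72*k - 0.92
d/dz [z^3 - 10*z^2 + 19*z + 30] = 3*z^2 - 20*z + 19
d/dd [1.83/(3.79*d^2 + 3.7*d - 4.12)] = (-13.8714*d - 6.771)/(3.79*d^2 + 3.7*d - 4.12)^2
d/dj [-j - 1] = -1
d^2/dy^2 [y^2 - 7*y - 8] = 2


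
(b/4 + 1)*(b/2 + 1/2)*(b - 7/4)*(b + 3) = b^4/8 + 25*b^3/32 + 5*b^2/8 - 85*b/32 - 21/8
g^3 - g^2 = g^2*(g - 1)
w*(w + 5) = w^2 + 5*w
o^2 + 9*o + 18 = (o + 3)*(o + 6)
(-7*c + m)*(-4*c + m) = 28*c^2 - 11*c*m + m^2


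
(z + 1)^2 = z^2 + 2*z + 1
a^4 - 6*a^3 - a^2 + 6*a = a*(a - 6)*(a - 1)*(a + 1)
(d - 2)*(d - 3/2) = d^2 - 7*d/2 + 3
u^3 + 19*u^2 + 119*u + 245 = (u + 5)*(u + 7)^2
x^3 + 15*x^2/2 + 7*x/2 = x*(x + 1/2)*(x + 7)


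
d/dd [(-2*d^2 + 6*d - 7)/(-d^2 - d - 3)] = (8*d^2 - 2*d - 25)/(d^4 + 2*d^3 + 7*d^2 + 6*d + 9)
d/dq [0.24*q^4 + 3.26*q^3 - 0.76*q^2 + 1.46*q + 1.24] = 0.96*q^3 + 9.78*q^2 - 1.52*q + 1.46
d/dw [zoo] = 0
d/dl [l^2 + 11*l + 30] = 2*l + 11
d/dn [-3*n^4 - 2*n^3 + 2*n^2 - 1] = 2*n*(-6*n^2 - 3*n + 2)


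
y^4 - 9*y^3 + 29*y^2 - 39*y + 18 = (y - 3)^2*(y - 2)*(y - 1)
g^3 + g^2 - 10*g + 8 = (g - 2)*(g - 1)*(g + 4)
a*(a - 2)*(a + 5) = a^3 + 3*a^2 - 10*a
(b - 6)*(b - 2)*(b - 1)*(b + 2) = b^4 - 7*b^3 + 2*b^2 + 28*b - 24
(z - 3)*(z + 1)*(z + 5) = z^3 + 3*z^2 - 13*z - 15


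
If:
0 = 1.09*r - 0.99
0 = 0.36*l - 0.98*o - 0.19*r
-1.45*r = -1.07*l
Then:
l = 1.23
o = 0.28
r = 0.91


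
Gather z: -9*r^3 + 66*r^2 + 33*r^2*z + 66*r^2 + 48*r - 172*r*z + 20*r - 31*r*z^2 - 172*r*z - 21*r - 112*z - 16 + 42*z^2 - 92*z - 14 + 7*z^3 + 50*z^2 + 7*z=-9*r^3 + 132*r^2 + 47*r + 7*z^3 + z^2*(92 - 31*r) + z*(33*r^2 - 344*r - 197) - 30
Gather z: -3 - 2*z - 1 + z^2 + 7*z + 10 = z^2 + 5*z + 6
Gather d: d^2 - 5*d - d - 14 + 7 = d^2 - 6*d - 7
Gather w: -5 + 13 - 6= 2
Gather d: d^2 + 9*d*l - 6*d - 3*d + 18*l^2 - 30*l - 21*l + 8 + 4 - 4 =d^2 + d*(9*l - 9) + 18*l^2 - 51*l + 8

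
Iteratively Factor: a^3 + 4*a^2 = (a + 4)*(a^2) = a*(a + 4)*(a)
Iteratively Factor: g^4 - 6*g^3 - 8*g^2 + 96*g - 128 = (g - 4)*(g^3 - 2*g^2 - 16*g + 32) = (g - 4)*(g + 4)*(g^2 - 6*g + 8) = (g - 4)*(g - 2)*(g + 4)*(g - 4)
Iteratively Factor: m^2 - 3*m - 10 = (m + 2)*(m - 5)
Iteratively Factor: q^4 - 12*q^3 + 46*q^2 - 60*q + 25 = (q - 5)*(q^3 - 7*q^2 + 11*q - 5) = (q - 5)*(q - 1)*(q^2 - 6*q + 5) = (q - 5)*(q - 1)^2*(q - 5)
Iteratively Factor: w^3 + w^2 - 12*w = (w + 4)*(w^2 - 3*w) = w*(w + 4)*(w - 3)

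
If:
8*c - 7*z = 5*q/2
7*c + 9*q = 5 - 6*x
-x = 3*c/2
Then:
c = 63*z/67 + 25/134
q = 14*z/67 + 40/67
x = -189*z/134 - 75/268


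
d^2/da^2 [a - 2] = 0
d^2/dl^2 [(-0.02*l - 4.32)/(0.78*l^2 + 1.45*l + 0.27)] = (-(0.02*l + 4.32)*(1.56*l + 1.45)*(3.12*l + 2.9) + (0.0936*l + 6.7972)*(0.78*l^2 + 1.45*l + 0.27))/(0.78*l^2 + 1.45*l + 0.27)^3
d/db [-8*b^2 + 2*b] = 2 - 16*b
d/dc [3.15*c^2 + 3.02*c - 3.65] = 6.3*c + 3.02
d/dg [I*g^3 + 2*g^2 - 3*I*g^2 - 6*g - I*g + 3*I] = 3*I*g^2 + g*(4 - 6*I) - 6 - I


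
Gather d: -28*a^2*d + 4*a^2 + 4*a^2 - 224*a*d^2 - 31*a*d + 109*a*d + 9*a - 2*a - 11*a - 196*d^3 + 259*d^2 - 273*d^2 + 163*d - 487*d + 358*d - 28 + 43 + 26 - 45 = 8*a^2 - 4*a - 196*d^3 + d^2*(-224*a - 14) + d*(-28*a^2 + 78*a + 34) - 4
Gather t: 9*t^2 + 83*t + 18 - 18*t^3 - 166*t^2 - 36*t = -18*t^3 - 157*t^2 + 47*t + 18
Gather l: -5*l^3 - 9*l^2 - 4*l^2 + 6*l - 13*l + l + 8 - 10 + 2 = -5*l^3 - 13*l^2 - 6*l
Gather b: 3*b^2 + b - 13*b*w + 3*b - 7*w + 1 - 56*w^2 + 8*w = 3*b^2 + b*(4 - 13*w) - 56*w^2 + w + 1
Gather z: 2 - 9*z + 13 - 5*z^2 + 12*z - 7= -5*z^2 + 3*z + 8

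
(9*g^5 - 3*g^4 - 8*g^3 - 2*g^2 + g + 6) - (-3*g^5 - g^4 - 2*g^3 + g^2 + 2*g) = 12*g^5 - 2*g^4 - 6*g^3 - 3*g^2 - g + 6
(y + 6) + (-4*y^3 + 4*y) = -4*y^3 + 5*y + 6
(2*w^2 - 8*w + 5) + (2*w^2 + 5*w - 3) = 4*w^2 - 3*w + 2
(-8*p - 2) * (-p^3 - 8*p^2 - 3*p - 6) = 8*p^4 + 66*p^3 + 40*p^2 + 54*p + 12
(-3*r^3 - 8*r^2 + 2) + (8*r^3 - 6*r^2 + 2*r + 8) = 5*r^3 - 14*r^2 + 2*r + 10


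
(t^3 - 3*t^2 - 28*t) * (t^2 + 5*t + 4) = t^5 + 2*t^4 - 39*t^3 - 152*t^2 - 112*t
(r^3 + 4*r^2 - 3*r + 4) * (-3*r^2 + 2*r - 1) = -3*r^5 - 10*r^4 + 16*r^3 - 22*r^2 + 11*r - 4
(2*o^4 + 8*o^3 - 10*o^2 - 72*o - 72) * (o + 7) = 2*o^5 + 22*o^4 + 46*o^3 - 142*o^2 - 576*o - 504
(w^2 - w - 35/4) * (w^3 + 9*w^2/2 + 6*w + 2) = w^5 + 7*w^4/2 - 29*w^3/4 - 347*w^2/8 - 109*w/2 - 35/2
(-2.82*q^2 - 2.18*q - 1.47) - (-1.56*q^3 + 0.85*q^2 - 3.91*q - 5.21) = 1.56*q^3 - 3.67*q^2 + 1.73*q + 3.74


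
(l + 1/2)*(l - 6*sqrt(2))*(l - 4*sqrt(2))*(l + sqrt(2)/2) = l^4 - 19*sqrt(2)*l^3/2 + l^3/2 - 19*sqrt(2)*l^2/4 + 38*l^2 + 19*l + 24*sqrt(2)*l + 12*sqrt(2)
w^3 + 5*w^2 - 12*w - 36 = (w - 3)*(w + 2)*(w + 6)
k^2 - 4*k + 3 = (k - 3)*(k - 1)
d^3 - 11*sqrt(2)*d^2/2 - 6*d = d*(d - 6*sqrt(2))*(d + sqrt(2)/2)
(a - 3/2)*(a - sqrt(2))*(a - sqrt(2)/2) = a^3 - 3*sqrt(2)*a^2/2 - 3*a^2/2 + a + 9*sqrt(2)*a/4 - 3/2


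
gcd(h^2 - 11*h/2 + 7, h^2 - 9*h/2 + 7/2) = h - 7/2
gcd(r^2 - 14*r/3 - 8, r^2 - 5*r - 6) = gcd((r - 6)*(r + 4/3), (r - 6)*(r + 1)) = r - 6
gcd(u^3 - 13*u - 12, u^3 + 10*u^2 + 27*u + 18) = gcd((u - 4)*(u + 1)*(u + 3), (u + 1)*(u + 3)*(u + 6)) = u^2 + 4*u + 3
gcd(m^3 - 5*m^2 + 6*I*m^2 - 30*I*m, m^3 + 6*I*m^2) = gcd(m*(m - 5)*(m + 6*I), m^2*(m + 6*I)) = m^2 + 6*I*m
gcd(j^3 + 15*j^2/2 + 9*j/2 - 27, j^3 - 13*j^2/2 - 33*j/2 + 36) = j^2 + 3*j/2 - 9/2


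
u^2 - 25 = (u - 5)*(u + 5)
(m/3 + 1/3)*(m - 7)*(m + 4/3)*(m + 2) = m^4/3 - 8*m^3/9 - 73*m^2/9 - 118*m/9 - 56/9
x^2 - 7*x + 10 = (x - 5)*(x - 2)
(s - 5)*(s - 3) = s^2 - 8*s + 15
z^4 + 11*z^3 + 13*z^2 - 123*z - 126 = (z - 3)*(z + 1)*(z + 6)*(z + 7)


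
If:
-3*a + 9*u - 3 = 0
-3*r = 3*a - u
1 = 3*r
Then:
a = -1/4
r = 1/3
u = 1/4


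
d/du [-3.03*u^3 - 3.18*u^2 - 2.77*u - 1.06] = -9.09*u^2 - 6.36*u - 2.77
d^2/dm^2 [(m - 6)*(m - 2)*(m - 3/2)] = 6*m - 19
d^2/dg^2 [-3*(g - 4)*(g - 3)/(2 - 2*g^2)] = 3*(-7*g^3 + 39*g^2 - 21*g + 13)/(g^6 - 3*g^4 + 3*g^2 - 1)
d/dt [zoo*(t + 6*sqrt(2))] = zoo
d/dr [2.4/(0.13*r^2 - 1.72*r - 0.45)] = (4.128 - 0.624*r)/(-0.13*r^2 + 1.72*r + 0.45)^2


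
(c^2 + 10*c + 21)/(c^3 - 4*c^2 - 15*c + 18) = (c + 7)/(c^2 - 7*c + 6)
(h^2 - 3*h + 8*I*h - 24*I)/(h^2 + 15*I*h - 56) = (h - 3)/(h + 7*I)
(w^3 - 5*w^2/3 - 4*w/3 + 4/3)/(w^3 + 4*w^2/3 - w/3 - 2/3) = (w - 2)/(w + 1)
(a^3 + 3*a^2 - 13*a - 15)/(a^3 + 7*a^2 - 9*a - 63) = (a^2 + 6*a + 5)/(a^2 + 10*a + 21)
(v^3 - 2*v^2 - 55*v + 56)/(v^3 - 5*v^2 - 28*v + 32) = (v + 7)/(v + 4)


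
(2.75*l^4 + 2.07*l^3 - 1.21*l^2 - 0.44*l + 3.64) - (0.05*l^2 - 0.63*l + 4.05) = 2.75*l^4 + 2.07*l^3 - 1.26*l^2 + 0.19*l - 0.41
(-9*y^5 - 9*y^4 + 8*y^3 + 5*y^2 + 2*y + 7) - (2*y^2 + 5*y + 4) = -9*y^5 - 9*y^4 + 8*y^3 + 3*y^2 - 3*y + 3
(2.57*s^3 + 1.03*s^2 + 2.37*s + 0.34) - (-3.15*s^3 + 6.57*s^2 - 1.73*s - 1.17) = 5.72*s^3 - 5.54*s^2 + 4.1*s + 1.51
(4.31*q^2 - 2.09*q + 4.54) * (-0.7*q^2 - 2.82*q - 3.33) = -3.017*q^4 - 10.6912*q^3 - 11.6365*q^2 - 5.8431*q - 15.1182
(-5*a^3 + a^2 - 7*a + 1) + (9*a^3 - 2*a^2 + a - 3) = 4*a^3 - a^2 - 6*a - 2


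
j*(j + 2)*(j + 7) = j^3 + 9*j^2 + 14*j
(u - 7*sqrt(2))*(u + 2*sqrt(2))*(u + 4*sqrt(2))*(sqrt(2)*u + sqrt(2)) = sqrt(2)*u^4 - 2*u^3 + sqrt(2)*u^3 - 68*sqrt(2)*u^2 - 2*u^2 - 224*u - 68*sqrt(2)*u - 224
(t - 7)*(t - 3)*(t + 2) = t^3 - 8*t^2 + t + 42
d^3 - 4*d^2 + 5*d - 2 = (d - 2)*(d - 1)^2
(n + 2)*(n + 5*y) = n^2 + 5*n*y + 2*n + 10*y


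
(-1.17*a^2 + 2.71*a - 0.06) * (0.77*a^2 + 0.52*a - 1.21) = -0.9009*a^4 + 1.4783*a^3 + 2.7787*a^2 - 3.3103*a + 0.0726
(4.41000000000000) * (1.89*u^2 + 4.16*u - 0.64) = 8.3349*u^2 + 18.3456*u - 2.8224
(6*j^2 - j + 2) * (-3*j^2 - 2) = -18*j^4 + 3*j^3 - 18*j^2 + 2*j - 4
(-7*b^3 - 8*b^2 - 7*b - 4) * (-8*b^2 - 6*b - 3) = 56*b^5 + 106*b^4 + 125*b^3 + 98*b^2 + 45*b + 12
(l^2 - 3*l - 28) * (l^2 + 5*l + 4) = l^4 + 2*l^3 - 39*l^2 - 152*l - 112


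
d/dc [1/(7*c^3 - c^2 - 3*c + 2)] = (-21*c^2 + 2*c + 3)/(7*c^3 - c^2 - 3*c + 2)^2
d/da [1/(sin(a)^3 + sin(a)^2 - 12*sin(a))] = (-3*sin(a)^2 - 2*sin(a) + 12)*cos(a)/((sin(a)^2 + sin(a) - 12)^2*sin(a)^2)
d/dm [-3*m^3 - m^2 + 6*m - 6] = -9*m^2 - 2*m + 6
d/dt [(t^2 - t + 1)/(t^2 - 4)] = (t^2 - 10*t + 4)/(t^4 - 8*t^2 + 16)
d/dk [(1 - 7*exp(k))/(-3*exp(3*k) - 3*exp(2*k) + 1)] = (-3*(3*exp(k) + 2)*(7*exp(k) - 1)*exp(k) + 21*exp(3*k) + 21*exp(2*k) - 7)*exp(k)/(3*exp(3*k) + 3*exp(2*k) - 1)^2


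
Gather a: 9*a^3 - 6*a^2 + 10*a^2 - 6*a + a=9*a^3 + 4*a^2 - 5*a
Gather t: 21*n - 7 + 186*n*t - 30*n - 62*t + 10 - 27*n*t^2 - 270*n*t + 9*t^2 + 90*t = -9*n + t^2*(9 - 27*n) + t*(28 - 84*n) + 3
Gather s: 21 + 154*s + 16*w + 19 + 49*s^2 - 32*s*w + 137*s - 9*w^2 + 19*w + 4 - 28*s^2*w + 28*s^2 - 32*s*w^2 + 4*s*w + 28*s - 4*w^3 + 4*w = s^2*(77 - 28*w) + s*(-32*w^2 - 28*w + 319) - 4*w^3 - 9*w^2 + 39*w + 44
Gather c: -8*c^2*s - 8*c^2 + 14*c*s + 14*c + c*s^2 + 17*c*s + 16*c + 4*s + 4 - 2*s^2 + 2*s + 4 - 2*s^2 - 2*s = c^2*(-8*s - 8) + c*(s^2 + 31*s + 30) - 4*s^2 + 4*s + 8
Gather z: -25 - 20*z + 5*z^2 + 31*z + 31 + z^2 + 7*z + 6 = 6*z^2 + 18*z + 12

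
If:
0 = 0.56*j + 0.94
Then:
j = -1.68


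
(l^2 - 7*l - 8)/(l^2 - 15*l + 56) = (l + 1)/(l - 7)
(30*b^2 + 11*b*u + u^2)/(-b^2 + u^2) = (30*b^2 + 11*b*u + u^2)/(-b^2 + u^2)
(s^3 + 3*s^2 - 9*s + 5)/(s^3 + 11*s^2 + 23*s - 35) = (s - 1)/(s + 7)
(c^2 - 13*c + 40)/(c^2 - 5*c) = (c - 8)/c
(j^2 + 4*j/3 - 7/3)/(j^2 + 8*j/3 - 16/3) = (3*j^2 + 4*j - 7)/(3*j^2 + 8*j - 16)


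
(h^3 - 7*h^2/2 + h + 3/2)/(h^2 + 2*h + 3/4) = 2*(h^2 - 4*h + 3)/(2*h + 3)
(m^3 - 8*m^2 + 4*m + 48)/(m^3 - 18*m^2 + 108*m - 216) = (m^2 - 2*m - 8)/(m^2 - 12*m + 36)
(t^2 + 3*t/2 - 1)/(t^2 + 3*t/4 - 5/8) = 4*(t + 2)/(4*t + 5)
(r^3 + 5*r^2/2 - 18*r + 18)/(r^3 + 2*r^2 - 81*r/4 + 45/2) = 2*(r - 2)/(2*r - 5)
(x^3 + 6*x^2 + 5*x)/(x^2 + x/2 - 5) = 2*x*(x^2 + 6*x + 5)/(2*x^2 + x - 10)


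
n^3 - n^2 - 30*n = n*(n - 6)*(n + 5)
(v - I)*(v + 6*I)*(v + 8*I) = v^3 + 13*I*v^2 - 34*v + 48*I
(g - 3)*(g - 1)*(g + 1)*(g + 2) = g^4 - g^3 - 7*g^2 + g + 6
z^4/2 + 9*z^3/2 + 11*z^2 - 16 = (z/2 + 1)*(z - 1)*(z + 4)^2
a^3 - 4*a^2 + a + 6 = (a - 3)*(a - 2)*(a + 1)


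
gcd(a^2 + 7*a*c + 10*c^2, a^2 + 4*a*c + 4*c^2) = a + 2*c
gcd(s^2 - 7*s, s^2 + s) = s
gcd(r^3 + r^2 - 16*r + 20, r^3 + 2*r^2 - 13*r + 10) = r^2 + 3*r - 10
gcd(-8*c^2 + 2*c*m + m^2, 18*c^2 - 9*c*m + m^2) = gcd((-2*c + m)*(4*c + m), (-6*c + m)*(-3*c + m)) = 1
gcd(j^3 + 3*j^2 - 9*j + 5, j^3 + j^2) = 1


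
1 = 1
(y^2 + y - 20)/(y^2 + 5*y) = (y - 4)/y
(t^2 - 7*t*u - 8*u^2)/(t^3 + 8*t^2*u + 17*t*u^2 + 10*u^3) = (t - 8*u)/(t^2 + 7*t*u + 10*u^2)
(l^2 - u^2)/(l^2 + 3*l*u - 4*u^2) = (l + u)/(l + 4*u)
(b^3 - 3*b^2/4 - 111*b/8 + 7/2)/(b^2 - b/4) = b - 1/2 - 14/b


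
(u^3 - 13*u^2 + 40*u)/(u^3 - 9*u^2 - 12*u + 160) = u/(u + 4)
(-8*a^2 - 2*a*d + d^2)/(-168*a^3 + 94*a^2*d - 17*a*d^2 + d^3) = (2*a + d)/(42*a^2 - 13*a*d + d^2)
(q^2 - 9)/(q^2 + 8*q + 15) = (q - 3)/(q + 5)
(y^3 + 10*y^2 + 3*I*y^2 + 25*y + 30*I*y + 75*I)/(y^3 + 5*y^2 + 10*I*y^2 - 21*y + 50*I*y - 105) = (y + 5)/(y + 7*I)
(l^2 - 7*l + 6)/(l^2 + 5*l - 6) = (l - 6)/(l + 6)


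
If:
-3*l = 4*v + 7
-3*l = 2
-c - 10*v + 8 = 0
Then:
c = 41/2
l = -2/3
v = -5/4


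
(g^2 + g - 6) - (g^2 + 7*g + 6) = -6*g - 12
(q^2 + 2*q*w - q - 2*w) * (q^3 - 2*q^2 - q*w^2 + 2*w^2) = q^5 + 2*q^4*w - 3*q^4 - q^3*w^2 - 6*q^3*w + 2*q^3 - 2*q^2*w^3 + 3*q^2*w^2 + 4*q^2*w + 6*q*w^3 - 2*q*w^2 - 4*w^3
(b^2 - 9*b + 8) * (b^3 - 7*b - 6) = b^5 - 9*b^4 + b^3 + 57*b^2 - 2*b - 48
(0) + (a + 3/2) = a + 3/2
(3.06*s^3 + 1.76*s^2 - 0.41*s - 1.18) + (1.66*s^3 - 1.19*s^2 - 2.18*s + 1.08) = 4.72*s^3 + 0.57*s^2 - 2.59*s - 0.0999999999999999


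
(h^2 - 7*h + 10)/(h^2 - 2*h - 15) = (h - 2)/(h + 3)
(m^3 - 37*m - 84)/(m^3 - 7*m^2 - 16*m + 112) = (m + 3)/(m - 4)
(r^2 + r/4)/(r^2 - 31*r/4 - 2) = r/(r - 8)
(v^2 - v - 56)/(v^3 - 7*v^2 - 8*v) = (v + 7)/(v*(v + 1))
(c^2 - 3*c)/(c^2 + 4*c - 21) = c/(c + 7)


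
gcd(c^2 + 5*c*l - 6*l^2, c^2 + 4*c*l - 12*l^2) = c + 6*l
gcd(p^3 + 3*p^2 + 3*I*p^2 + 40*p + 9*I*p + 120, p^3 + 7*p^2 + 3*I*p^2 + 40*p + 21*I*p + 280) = p^2 + 3*I*p + 40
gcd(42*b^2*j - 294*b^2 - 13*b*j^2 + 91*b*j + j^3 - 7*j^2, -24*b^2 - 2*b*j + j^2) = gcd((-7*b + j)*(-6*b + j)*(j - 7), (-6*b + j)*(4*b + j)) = 6*b - j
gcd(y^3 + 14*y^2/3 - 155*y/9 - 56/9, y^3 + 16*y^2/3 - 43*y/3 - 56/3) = y^2 + 13*y/3 - 56/3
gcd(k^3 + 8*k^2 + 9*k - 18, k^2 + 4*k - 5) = k - 1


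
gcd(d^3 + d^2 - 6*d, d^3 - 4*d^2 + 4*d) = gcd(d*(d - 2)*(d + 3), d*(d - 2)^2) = d^2 - 2*d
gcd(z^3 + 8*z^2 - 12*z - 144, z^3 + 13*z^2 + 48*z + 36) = z^2 + 12*z + 36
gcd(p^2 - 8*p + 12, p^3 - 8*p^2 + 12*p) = p^2 - 8*p + 12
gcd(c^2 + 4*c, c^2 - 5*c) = c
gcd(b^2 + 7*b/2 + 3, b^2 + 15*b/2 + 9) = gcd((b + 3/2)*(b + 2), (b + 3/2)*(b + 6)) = b + 3/2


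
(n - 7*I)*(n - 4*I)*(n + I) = n^3 - 10*I*n^2 - 17*n - 28*I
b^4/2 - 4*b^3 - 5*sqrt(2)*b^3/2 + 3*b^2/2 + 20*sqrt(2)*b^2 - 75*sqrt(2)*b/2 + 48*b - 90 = (b/2 + sqrt(2)/2)*(b - 5)*(b - 3)*(b - 6*sqrt(2))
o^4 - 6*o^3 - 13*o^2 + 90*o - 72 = (o - 6)*(o - 3)*(o - 1)*(o + 4)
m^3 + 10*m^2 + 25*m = m*(m + 5)^2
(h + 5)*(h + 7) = h^2 + 12*h + 35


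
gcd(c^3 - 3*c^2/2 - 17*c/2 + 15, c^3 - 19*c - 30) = c + 3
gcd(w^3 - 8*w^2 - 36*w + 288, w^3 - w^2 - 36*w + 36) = w^2 - 36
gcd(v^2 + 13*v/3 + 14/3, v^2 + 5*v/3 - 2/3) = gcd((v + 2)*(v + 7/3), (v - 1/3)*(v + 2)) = v + 2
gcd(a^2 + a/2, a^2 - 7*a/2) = a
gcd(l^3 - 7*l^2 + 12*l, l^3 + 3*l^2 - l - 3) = 1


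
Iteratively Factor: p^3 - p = (p - 1)*(p^2 + p) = p*(p - 1)*(p + 1)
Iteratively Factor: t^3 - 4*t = (t - 2)*(t^2 + 2*t) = (t - 2)*(t + 2)*(t)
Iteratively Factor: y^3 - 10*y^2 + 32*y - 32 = (y - 4)*(y^2 - 6*y + 8) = (y - 4)*(y - 2)*(y - 4)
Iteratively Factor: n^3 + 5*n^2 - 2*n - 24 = (n + 4)*(n^2 + n - 6) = (n - 2)*(n + 4)*(n + 3)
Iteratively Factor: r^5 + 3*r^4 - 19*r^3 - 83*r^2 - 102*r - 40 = (r + 4)*(r^4 - r^3 - 15*r^2 - 23*r - 10) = (r + 2)*(r + 4)*(r^3 - 3*r^2 - 9*r - 5) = (r + 1)*(r + 2)*(r + 4)*(r^2 - 4*r - 5) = (r - 5)*(r + 1)*(r + 2)*(r + 4)*(r + 1)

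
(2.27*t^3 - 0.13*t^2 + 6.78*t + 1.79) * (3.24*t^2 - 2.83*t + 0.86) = 7.3548*t^5 - 6.8453*t^4 + 24.2873*t^3 - 13.4996*t^2 + 0.765099999999999*t + 1.5394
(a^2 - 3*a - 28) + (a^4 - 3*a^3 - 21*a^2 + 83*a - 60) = a^4 - 3*a^3 - 20*a^2 + 80*a - 88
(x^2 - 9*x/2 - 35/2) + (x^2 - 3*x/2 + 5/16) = 2*x^2 - 6*x - 275/16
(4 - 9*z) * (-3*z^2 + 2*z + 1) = 27*z^3 - 30*z^2 - z + 4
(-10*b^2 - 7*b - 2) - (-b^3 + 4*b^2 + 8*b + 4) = b^3 - 14*b^2 - 15*b - 6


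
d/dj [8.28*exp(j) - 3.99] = 8.28*exp(j)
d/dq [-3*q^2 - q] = -6*q - 1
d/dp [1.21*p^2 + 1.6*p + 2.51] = 2.42*p + 1.6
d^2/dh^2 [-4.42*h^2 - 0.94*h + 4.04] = -8.84000000000000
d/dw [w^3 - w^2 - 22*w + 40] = 3*w^2 - 2*w - 22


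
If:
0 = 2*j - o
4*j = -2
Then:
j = -1/2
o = -1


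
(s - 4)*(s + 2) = s^2 - 2*s - 8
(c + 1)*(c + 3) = c^2 + 4*c + 3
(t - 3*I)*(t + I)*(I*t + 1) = I*t^3 + 3*t^2 + I*t + 3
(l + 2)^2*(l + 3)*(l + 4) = l^4 + 11*l^3 + 44*l^2 + 76*l + 48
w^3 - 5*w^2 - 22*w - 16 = (w - 8)*(w + 1)*(w + 2)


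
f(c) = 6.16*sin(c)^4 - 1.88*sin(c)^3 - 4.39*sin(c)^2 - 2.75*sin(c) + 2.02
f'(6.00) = -1.22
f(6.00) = 2.52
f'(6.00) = -1.22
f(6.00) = 2.52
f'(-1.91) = 6.70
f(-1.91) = 7.16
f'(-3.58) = 5.08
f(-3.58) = 0.12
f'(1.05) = 0.73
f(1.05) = -1.41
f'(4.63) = 1.97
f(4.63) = 8.34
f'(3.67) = 2.52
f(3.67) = 2.93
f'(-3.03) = 1.86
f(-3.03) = 2.28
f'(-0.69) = -4.47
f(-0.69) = 3.49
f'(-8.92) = 2.28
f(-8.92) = 2.87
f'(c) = 24.64*sin(c)^3*cos(c) - 5.64*sin(c)^2*cos(c) - 8.78*sin(c)*cos(c) - 2.75*cos(c)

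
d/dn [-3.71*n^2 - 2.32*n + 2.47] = -7.42*n - 2.32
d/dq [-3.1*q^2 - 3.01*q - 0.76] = -6.2*q - 3.01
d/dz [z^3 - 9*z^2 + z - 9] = 3*z^2 - 18*z + 1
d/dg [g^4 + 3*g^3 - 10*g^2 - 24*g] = 4*g^3 + 9*g^2 - 20*g - 24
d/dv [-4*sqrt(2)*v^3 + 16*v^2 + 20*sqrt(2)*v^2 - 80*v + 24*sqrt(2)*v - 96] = -12*sqrt(2)*v^2 + 32*v + 40*sqrt(2)*v - 80 + 24*sqrt(2)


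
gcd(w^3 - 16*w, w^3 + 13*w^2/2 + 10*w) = w^2 + 4*w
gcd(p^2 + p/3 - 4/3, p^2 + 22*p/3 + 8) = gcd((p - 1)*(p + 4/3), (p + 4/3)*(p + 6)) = p + 4/3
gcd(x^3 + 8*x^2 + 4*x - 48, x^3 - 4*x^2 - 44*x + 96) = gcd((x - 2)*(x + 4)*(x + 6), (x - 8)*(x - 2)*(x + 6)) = x^2 + 4*x - 12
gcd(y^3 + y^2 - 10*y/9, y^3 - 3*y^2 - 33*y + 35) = 1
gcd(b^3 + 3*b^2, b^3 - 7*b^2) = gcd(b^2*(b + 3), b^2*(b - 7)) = b^2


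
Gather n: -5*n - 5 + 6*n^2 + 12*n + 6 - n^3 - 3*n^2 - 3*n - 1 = -n^3 + 3*n^2 + 4*n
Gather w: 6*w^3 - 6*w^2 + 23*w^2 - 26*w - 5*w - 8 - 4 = 6*w^3 + 17*w^2 - 31*w - 12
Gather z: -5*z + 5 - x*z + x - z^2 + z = x - z^2 + z*(-x - 4) + 5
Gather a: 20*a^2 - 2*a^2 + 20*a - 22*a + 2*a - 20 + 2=18*a^2 - 18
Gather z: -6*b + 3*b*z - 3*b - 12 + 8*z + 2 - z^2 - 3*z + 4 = -9*b - z^2 + z*(3*b + 5) - 6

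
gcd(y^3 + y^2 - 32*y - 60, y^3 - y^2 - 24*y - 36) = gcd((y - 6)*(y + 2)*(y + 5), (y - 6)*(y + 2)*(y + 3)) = y^2 - 4*y - 12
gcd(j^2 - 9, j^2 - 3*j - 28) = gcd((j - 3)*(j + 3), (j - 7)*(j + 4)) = 1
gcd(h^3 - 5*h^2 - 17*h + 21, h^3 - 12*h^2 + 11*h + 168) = h^2 - 4*h - 21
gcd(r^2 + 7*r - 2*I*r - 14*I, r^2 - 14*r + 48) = 1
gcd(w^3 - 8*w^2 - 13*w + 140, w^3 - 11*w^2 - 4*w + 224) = w^2 - 3*w - 28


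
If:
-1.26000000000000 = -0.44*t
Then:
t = 2.86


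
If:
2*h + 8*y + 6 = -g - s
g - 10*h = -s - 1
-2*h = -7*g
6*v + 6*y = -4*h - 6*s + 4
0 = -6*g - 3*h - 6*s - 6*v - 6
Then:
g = -55/136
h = -385/272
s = -59/4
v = 8085/544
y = 815/544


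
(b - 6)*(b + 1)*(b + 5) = b^3 - 31*b - 30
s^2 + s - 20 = (s - 4)*(s + 5)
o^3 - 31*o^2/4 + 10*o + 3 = (o - 6)*(o - 2)*(o + 1/4)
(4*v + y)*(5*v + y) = 20*v^2 + 9*v*y + y^2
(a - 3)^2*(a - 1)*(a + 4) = a^4 - 3*a^3 - 13*a^2 + 51*a - 36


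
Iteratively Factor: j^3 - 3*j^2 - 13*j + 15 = (j + 3)*(j^2 - 6*j + 5) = (j - 5)*(j + 3)*(j - 1)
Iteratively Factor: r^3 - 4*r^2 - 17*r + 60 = (r - 3)*(r^2 - r - 20) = (r - 3)*(r + 4)*(r - 5)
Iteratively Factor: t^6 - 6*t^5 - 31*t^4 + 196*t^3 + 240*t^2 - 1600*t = (t - 4)*(t^5 - 2*t^4 - 39*t^3 + 40*t^2 + 400*t) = (t - 4)*(t + 4)*(t^4 - 6*t^3 - 15*t^2 + 100*t) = (t - 4)*(t + 4)^2*(t^3 - 10*t^2 + 25*t) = (t - 5)*(t - 4)*(t + 4)^2*(t^2 - 5*t) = t*(t - 5)*(t - 4)*(t + 4)^2*(t - 5)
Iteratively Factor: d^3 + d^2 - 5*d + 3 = (d - 1)*(d^2 + 2*d - 3) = (d - 1)^2*(d + 3)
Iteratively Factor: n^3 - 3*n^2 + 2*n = (n - 2)*(n^2 - n) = n*(n - 2)*(n - 1)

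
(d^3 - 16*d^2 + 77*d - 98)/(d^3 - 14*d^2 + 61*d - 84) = (d^2 - 9*d + 14)/(d^2 - 7*d + 12)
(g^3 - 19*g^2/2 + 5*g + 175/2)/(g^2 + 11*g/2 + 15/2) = (g^2 - 12*g + 35)/(g + 3)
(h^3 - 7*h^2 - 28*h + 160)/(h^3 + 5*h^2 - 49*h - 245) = (h^2 - 12*h + 32)/(h^2 - 49)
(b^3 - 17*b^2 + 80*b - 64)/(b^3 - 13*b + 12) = (b^2 - 16*b + 64)/(b^2 + b - 12)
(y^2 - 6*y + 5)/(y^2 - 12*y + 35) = (y - 1)/(y - 7)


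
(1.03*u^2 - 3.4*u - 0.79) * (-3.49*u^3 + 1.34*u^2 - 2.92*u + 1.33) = -3.5947*u^5 + 13.2462*u^4 - 4.8065*u^3 + 10.2393*u^2 - 2.2152*u - 1.0507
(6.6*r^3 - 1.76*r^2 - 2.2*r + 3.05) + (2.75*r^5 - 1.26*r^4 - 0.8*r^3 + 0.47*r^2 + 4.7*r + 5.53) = 2.75*r^5 - 1.26*r^4 + 5.8*r^3 - 1.29*r^2 + 2.5*r + 8.58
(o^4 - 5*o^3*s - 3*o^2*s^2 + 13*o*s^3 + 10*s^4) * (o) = o^5 - 5*o^4*s - 3*o^3*s^2 + 13*o^2*s^3 + 10*o*s^4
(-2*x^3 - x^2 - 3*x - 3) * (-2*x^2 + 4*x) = 4*x^5 - 6*x^4 + 2*x^3 - 6*x^2 - 12*x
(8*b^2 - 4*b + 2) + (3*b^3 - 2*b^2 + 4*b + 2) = 3*b^3 + 6*b^2 + 4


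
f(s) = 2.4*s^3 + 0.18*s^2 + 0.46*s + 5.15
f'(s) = 7.2*s^2 + 0.36*s + 0.46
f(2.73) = 56.58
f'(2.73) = 55.10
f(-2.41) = -28.51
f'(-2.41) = 41.41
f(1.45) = 13.51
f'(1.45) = 16.12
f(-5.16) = -322.16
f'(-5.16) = 190.31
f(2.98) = 71.63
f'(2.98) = 65.47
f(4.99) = 310.13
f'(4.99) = 181.54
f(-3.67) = -112.75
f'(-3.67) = 96.11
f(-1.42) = -2.01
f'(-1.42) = 14.47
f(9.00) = 1773.47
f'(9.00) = 586.90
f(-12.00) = -4121.65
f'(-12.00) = 1032.94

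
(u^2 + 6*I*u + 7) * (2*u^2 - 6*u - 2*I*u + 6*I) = 2*u^4 - 6*u^3 + 10*I*u^3 + 26*u^2 - 30*I*u^2 - 78*u - 14*I*u + 42*I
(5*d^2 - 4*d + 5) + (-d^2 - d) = 4*d^2 - 5*d + 5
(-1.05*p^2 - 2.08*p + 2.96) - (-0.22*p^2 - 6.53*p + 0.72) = -0.83*p^2 + 4.45*p + 2.24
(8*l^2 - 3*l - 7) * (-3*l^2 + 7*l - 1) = -24*l^4 + 65*l^3 - 8*l^2 - 46*l + 7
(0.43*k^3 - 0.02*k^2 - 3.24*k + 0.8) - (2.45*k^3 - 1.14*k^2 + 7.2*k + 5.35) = -2.02*k^3 + 1.12*k^2 - 10.44*k - 4.55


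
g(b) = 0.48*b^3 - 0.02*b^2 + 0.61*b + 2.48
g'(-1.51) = 3.95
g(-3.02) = -12.77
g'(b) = 1.44*b^2 - 0.04*b + 0.61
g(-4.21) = -36.26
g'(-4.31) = 27.53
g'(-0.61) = 1.17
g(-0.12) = 2.41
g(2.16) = 8.54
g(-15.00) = -1631.17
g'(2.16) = 7.24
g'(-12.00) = 208.45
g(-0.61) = 1.99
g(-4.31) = -38.95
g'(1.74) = 4.90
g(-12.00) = -837.16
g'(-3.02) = 13.86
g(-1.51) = -0.14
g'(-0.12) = 0.64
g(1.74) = 6.01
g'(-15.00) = 325.21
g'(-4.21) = 26.30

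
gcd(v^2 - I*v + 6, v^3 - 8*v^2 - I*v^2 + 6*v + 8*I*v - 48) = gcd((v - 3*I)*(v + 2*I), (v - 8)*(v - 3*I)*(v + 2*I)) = v^2 - I*v + 6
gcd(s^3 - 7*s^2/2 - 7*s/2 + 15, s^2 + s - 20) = 1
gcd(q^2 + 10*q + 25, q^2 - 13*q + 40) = 1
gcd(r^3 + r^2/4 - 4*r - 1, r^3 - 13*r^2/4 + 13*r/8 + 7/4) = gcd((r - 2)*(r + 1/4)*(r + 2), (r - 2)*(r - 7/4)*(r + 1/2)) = r - 2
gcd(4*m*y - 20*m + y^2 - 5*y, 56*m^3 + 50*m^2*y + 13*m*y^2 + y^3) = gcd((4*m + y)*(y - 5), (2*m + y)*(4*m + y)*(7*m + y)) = 4*m + y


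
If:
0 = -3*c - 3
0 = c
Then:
No Solution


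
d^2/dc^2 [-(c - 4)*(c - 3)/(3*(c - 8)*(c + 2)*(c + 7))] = 2*(-c^6 + 21*c^5 - 225*c^4 - 525*c^3 + 6420*c^2 + 408*c - 99728)/(3*(c^9 + 3*c^8 - 171*c^7 - 683*c^6 + 9246*c^5 + 48732*c^4 - 118504*c^3 - 1092672*c^2 - 2182656*c - 1404928))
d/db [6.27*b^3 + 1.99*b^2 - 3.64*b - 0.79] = 18.81*b^2 + 3.98*b - 3.64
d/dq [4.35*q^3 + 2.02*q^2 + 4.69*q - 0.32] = 13.05*q^2 + 4.04*q + 4.69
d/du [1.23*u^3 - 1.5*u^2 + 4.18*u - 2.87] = 3.69*u^2 - 3.0*u + 4.18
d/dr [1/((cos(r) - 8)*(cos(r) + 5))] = (2*cos(r) - 3)*sin(r)/((cos(r) - 8)^2*(cos(r) + 5)^2)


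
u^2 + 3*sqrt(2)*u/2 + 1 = (u + sqrt(2)/2)*(u + sqrt(2))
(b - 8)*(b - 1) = b^2 - 9*b + 8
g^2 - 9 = (g - 3)*(g + 3)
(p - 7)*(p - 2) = p^2 - 9*p + 14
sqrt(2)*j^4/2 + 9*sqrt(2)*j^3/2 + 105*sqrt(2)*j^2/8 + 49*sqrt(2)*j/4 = j*(j + 7/2)^2*(sqrt(2)*j/2 + sqrt(2))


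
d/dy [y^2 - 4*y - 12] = 2*y - 4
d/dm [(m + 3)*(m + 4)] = 2*m + 7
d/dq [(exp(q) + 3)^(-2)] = -2*exp(q)/(exp(q) + 3)^3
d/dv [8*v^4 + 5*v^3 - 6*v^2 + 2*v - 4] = 32*v^3 + 15*v^2 - 12*v + 2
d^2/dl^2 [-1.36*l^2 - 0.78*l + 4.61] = -2.72000000000000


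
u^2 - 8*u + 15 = (u - 5)*(u - 3)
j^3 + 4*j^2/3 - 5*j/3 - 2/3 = (j - 1)*(j + 1/3)*(j + 2)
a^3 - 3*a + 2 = (a - 1)^2*(a + 2)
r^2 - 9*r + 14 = (r - 7)*(r - 2)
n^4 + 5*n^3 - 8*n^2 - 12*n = n*(n - 2)*(n + 1)*(n + 6)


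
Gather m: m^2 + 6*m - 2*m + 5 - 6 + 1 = m^2 + 4*m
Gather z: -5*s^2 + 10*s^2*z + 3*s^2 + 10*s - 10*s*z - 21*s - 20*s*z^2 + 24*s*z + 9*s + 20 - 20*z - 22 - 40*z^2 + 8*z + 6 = -2*s^2 - 2*s + z^2*(-20*s - 40) + z*(10*s^2 + 14*s - 12) + 4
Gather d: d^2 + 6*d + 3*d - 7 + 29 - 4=d^2 + 9*d + 18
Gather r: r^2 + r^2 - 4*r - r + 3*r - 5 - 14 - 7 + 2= 2*r^2 - 2*r - 24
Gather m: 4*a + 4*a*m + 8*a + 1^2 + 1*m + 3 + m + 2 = 12*a + m*(4*a + 2) + 6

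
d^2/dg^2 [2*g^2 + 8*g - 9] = 4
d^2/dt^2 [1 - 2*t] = 0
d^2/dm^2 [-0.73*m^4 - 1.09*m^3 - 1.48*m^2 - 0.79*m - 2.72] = -8.76*m^2 - 6.54*m - 2.96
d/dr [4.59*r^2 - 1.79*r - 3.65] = 9.18*r - 1.79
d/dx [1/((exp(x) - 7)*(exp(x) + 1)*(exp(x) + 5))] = -((exp(x) - 7)*(exp(x) + 1) + (exp(x) - 7)*(exp(x) + 5) + (exp(x) + 1)*(exp(x) + 5))/(4*(exp(x) - 7)^2*(exp(x) + 5)^2*cosh(x/2)^2)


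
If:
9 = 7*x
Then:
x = 9/7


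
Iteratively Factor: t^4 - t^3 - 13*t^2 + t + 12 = (t + 3)*(t^3 - 4*t^2 - t + 4) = (t - 4)*(t + 3)*(t^2 - 1) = (t - 4)*(t - 1)*(t + 3)*(t + 1)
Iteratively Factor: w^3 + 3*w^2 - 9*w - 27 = (w + 3)*(w^2 - 9) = (w - 3)*(w + 3)*(w + 3)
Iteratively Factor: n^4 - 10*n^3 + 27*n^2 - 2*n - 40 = (n - 2)*(n^3 - 8*n^2 + 11*n + 20) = (n - 2)*(n + 1)*(n^2 - 9*n + 20) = (n - 4)*(n - 2)*(n + 1)*(n - 5)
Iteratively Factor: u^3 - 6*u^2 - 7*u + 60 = (u - 4)*(u^2 - 2*u - 15) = (u - 4)*(u + 3)*(u - 5)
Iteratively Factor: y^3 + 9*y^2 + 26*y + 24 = (y + 2)*(y^2 + 7*y + 12) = (y + 2)*(y + 3)*(y + 4)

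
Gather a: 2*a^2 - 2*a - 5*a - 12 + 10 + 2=2*a^2 - 7*a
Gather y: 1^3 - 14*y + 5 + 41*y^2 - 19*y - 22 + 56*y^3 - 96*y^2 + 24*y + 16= 56*y^3 - 55*y^2 - 9*y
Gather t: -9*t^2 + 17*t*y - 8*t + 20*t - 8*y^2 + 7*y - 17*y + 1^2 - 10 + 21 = -9*t^2 + t*(17*y + 12) - 8*y^2 - 10*y + 12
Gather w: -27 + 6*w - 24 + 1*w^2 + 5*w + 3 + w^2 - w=2*w^2 + 10*w - 48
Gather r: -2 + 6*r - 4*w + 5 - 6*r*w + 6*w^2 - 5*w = r*(6 - 6*w) + 6*w^2 - 9*w + 3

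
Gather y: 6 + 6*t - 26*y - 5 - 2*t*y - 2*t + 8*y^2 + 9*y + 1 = 4*t + 8*y^2 + y*(-2*t - 17) + 2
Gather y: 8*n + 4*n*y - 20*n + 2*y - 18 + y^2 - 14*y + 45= -12*n + y^2 + y*(4*n - 12) + 27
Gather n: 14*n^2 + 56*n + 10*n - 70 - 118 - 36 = 14*n^2 + 66*n - 224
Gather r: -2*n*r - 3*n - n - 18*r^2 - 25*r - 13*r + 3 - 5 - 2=-4*n - 18*r^2 + r*(-2*n - 38) - 4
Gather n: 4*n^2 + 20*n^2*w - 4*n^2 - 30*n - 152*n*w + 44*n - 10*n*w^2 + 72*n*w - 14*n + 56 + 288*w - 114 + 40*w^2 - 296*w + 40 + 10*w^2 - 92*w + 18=20*n^2*w + n*(-10*w^2 - 80*w) + 50*w^2 - 100*w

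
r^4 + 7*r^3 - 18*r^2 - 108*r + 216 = (r - 3)*(r - 2)*(r + 6)^2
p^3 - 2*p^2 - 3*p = p*(p - 3)*(p + 1)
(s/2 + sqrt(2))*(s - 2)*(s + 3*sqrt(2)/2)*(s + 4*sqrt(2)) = s^4/2 - s^3 + 15*sqrt(2)*s^3/4 - 15*sqrt(2)*s^2/2 + 17*s^2 - 34*s + 12*sqrt(2)*s - 24*sqrt(2)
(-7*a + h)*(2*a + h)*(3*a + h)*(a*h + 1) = -42*a^4*h - 29*a^3*h^2 - 42*a^3 - 2*a^2*h^3 - 29*a^2*h + a*h^4 - 2*a*h^2 + h^3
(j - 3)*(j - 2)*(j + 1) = j^3 - 4*j^2 + j + 6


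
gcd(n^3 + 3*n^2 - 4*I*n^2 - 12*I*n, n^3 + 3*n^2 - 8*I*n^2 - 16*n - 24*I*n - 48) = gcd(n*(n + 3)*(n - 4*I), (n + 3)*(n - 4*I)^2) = n^2 + n*(3 - 4*I) - 12*I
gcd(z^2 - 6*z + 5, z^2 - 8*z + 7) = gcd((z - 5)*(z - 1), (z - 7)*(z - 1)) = z - 1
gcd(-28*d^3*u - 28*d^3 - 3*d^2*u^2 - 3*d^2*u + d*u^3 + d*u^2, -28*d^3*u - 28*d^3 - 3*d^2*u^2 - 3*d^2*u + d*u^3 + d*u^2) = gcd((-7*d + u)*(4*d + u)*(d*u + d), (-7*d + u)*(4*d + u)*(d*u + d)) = -28*d^3*u - 28*d^3 - 3*d^2*u^2 - 3*d^2*u + d*u^3 + d*u^2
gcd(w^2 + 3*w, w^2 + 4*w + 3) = w + 3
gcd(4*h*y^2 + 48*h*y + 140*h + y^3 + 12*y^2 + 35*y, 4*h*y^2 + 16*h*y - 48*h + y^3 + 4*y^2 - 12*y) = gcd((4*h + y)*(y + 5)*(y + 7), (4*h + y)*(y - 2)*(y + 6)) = 4*h + y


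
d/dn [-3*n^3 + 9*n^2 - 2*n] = -9*n^2 + 18*n - 2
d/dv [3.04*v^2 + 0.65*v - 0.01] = 6.08*v + 0.65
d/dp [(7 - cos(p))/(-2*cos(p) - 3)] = -17*sin(p)/(2*cos(p) + 3)^2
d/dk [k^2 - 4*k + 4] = 2*k - 4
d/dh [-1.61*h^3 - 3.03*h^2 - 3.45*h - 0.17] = -4.83*h^2 - 6.06*h - 3.45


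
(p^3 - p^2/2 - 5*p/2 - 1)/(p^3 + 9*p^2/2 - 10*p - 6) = (p + 1)/(p + 6)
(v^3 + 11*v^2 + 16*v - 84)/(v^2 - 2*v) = v + 13 + 42/v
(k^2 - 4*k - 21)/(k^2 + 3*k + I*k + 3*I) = (k - 7)/(k + I)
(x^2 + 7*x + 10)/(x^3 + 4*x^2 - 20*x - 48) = (x + 5)/(x^2 + 2*x - 24)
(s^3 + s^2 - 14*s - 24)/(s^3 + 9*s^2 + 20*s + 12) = (s^2 - s - 12)/(s^2 + 7*s + 6)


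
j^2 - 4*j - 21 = (j - 7)*(j + 3)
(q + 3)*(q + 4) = q^2 + 7*q + 12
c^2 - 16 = (c - 4)*(c + 4)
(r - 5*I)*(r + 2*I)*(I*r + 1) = I*r^3 + 4*r^2 + 7*I*r + 10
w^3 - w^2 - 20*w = w*(w - 5)*(w + 4)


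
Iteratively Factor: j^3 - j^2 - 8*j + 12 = (j + 3)*(j^2 - 4*j + 4) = (j - 2)*(j + 3)*(j - 2)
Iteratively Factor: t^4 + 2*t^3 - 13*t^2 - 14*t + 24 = (t + 4)*(t^3 - 2*t^2 - 5*t + 6) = (t + 2)*(t + 4)*(t^2 - 4*t + 3) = (t - 1)*(t + 2)*(t + 4)*(t - 3)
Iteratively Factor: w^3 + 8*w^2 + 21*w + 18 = (w + 3)*(w^2 + 5*w + 6) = (w + 2)*(w + 3)*(w + 3)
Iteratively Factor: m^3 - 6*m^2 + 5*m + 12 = (m - 3)*(m^2 - 3*m - 4) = (m - 3)*(m + 1)*(m - 4)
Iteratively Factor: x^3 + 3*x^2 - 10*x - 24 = (x + 4)*(x^2 - x - 6) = (x + 2)*(x + 4)*(x - 3)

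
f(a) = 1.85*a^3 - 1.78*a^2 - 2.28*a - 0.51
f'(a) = 5.55*a^2 - 3.56*a - 2.28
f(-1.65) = -9.90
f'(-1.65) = 18.70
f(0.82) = -2.56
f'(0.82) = -1.47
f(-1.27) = -4.27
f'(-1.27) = 11.19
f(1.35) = -2.28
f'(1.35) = 3.03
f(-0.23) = -0.10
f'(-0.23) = -1.17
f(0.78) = -2.49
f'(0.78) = -1.68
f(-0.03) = -0.44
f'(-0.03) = -2.17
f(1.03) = -2.73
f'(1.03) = -0.06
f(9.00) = 1183.44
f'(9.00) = 415.23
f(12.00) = 2912.61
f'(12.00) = 754.20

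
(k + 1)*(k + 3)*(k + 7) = k^3 + 11*k^2 + 31*k + 21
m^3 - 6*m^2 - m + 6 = (m - 6)*(m - 1)*(m + 1)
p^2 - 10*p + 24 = (p - 6)*(p - 4)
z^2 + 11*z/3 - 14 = (z - 7/3)*(z + 6)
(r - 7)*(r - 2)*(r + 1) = r^3 - 8*r^2 + 5*r + 14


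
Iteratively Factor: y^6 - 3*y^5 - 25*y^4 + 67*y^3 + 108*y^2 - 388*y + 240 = (y + 4)*(y^5 - 7*y^4 + 3*y^3 + 55*y^2 - 112*y + 60) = (y - 1)*(y + 4)*(y^4 - 6*y^3 - 3*y^2 + 52*y - 60) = (y - 1)*(y + 3)*(y + 4)*(y^3 - 9*y^2 + 24*y - 20) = (y - 5)*(y - 1)*(y + 3)*(y + 4)*(y^2 - 4*y + 4) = (y - 5)*(y - 2)*(y - 1)*(y + 3)*(y + 4)*(y - 2)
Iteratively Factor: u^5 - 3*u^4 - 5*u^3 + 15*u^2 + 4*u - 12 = (u - 3)*(u^4 - 5*u^2 + 4) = (u - 3)*(u - 2)*(u^3 + 2*u^2 - u - 2) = (u - 3)*(u - 2)*(u + 2)*(u^2 - 1) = (u - 3)*(u - 2)*(u + 1)*(u + 2)*(u - 1)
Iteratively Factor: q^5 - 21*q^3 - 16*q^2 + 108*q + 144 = (q - 4)*(q^4 + 4*q^3 - 5*q^2 - 36*q - 36) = (q - 4)*(q + 2)*(q^3 + 2*q^2 - 9*q - 18) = (q - 4)*(q + 2)*(q + 3)*(q^2 - q - 6) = (q - 4)*(q + 2)^2*(q + 3)*(q - 3)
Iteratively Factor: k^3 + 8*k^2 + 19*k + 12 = (k + 4)*(k^2 + 4*k + 3) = (k + 3)*(k + 4)*(k + 1)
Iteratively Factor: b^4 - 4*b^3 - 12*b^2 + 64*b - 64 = (b - 2)*(b^3 - 2*b^2 - 16*b + 32) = (b - 2)^2*(b^2 - 16) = (b - 2)^2*(b + 4)*(b - 4)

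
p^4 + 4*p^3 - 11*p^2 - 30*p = p*(p - 3)*(p + 2)*(p + 5)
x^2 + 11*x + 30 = (x + 5)*(x + 6)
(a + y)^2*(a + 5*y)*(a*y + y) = a^4*y + 7*a^3*y^2 + a^3*y + 11*a^2*y^3 + 7*a^2*y^2 + 5*a*y^4 + 11*a*y^3 + 5*y^4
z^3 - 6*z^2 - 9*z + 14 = (z - 7)*(z - 1)*(z + 2)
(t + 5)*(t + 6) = t^2 + 11*t + 30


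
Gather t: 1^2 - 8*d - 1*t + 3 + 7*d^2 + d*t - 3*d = 7*d^2 - 11*d + t*(d - 1) + 4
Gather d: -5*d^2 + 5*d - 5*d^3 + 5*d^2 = -5*d^3 + 5*d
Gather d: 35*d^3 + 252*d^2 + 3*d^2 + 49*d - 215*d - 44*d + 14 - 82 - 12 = 35*d^3 + 255*d^2 - 210*d - 80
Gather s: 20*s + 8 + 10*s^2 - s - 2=10*s^2 + 19*s + 6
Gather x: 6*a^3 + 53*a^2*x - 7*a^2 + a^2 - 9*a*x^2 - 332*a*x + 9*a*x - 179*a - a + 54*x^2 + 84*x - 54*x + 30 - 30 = 6*a^3 - 6*a^2 - 180*a + x^2*(54 - 9*a) + x*(53*a^2 - 323*a + 30)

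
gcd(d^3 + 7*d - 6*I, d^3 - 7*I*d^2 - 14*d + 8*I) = d^2 - 3*I*d - 2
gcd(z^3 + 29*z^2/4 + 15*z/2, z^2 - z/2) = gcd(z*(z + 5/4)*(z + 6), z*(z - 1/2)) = z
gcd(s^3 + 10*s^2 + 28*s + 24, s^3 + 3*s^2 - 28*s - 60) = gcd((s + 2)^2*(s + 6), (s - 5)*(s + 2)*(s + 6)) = s^2 + 8*s + 12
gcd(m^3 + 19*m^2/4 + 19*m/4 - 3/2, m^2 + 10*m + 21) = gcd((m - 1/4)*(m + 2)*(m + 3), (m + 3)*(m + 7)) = m + 3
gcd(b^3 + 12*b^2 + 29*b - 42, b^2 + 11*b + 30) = b + 6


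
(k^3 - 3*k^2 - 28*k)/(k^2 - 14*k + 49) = k*(k + 4)/(k - 7)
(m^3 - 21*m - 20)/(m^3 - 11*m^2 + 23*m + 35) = (m + 4)/(m - 7)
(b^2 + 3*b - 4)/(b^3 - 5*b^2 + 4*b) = (b + 4)/(b*(b - 4))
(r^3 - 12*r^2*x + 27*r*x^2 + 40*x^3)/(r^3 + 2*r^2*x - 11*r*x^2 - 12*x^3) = (-r^2 + 13*r*x - 40*x^2)/(-r^2 - r*x + 12*x^2)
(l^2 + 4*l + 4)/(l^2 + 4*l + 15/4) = 4*(l^2 + 4*l + 4)/(4*l^2 + 16*l + 15)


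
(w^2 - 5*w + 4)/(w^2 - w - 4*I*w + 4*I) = (w - 4)/(w - 4*I)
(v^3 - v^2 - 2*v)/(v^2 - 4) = v*(v + 1)/(v + 2)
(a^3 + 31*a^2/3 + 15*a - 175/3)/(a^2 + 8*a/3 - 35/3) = (3*a^2 + 16*a - 35)/(3*a - 7)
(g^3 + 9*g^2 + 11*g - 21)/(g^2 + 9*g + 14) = (g^2 + 2*g - 3)/(g + 2)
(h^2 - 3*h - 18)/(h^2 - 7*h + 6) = (h + 3)/(h - 1)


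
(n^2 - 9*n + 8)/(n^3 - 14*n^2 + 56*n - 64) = (n - 1)/(n^2 - 6*n + 8)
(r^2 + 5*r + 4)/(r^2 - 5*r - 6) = (r + 4)/(r - 6)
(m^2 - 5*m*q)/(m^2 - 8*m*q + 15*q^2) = m/(m - 3*q)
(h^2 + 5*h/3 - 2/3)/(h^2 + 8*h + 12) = (h - 1/3)/(h + 6)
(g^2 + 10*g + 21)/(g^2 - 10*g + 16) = (g^2 + 10*g + 21)/(g^2 - 10*g + 16)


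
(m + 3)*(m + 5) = m^2 + 8*m + 15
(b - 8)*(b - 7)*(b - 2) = b^3 - 17*b^2 + 86*b - 112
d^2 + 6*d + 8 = (d + 2)*(d + 4)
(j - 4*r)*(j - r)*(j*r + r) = j^3*r - 5*j^2*r^2 + j^2*r + 4*j*r^3 - 5*j*r^2 + 4*r^3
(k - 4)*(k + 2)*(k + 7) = k^3 + 5*k^2 - 22*k - 56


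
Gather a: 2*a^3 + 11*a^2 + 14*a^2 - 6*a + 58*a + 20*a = 2*a^3 + 25*a^2 + 72*a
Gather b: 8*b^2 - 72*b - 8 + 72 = 8*b^2 - 72*b + 64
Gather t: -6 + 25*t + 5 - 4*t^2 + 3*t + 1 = -4*t^2 + 28*t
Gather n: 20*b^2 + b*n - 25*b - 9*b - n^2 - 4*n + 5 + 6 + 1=20*b^2 - 34*b - n^2 + n*(b - 4) + 12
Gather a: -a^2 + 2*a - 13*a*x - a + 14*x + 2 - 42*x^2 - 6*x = -a^2 + a*(1 - 13*x) - 42*x^2 + 8*x + 2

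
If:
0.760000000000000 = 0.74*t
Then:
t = 1.03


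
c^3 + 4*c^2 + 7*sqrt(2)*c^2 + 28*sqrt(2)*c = c*(c + 4)*(c + 7*sqrt(2))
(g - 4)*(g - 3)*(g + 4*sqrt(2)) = g^3 - 7*g^2 + 4*sqrt(2)*g^2 - 28*sqrt(2)*g + 12*g + 48*sqrt(2)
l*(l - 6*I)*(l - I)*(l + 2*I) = l^4 - 5*I*l^3 + 8*l^2 - 12*I*l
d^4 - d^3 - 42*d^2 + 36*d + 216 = (d - 6)*(d - 3)*(d + 2)*(d + 6)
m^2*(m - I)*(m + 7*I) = m^4 + 6*I*m^3 + 7*m^2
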